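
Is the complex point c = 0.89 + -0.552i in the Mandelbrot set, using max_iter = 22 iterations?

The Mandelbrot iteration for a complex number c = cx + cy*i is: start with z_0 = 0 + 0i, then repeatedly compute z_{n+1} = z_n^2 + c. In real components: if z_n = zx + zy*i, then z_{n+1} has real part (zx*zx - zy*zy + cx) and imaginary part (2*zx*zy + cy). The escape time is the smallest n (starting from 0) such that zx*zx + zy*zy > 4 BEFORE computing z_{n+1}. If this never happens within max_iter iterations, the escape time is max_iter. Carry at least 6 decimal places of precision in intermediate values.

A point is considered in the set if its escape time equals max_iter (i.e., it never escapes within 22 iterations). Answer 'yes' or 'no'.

Answer: no

Derivation:
z_0 = 0 + 0i, c = 0.8900 + -0.5520i
Iter 1: z = 0.8900 + -0.5520i, |z|^2 = 1.0968
Iter 2: z = 1.3774 + -1.5346i, |z|^2 = 4.2521
Escaped at iteration 2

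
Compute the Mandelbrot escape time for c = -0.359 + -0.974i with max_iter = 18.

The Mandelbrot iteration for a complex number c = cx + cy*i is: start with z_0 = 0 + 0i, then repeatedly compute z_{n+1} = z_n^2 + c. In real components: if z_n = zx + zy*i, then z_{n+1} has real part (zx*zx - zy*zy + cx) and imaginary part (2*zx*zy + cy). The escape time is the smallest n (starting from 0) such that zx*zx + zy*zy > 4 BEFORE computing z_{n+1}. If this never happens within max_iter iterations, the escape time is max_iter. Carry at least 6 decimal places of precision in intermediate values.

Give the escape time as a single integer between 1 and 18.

z_0 = 0 + 0i, c = -0.3590 + -0.9740i
Iter 1: z = -0.3590 + -0.9740i, |z|^2 = 1.0776
Iter 2: z = -1.1788 + -0.2747i, |z|^2 = 1.4650
Iter 3: z = 0.9551 + -0.3264i, |z|^2 = 1.0188
Iter 4: z = 0.4467 + -1.5976i, |z|^2 = 2.7518
Iter 5: z = -2.7118 + -2.4012i, |z|^2 = 13.1195
Escaped at iteration 5

Answer: 5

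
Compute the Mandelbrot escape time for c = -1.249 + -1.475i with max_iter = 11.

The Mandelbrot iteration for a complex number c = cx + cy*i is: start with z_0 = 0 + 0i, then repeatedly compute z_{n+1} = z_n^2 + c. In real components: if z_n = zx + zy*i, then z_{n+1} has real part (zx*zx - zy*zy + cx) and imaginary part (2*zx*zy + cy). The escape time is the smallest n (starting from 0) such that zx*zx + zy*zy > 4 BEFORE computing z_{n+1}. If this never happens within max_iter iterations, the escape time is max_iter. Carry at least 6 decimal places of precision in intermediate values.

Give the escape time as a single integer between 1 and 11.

Answer: 2

Derivation:
z_0 = 0 + 0i, c = -1.2490 + -1.4750i
Iter 1: z = -1.2490 + -1.4750i, |z|^2 = 3.7356
Iter 2: z = -1.8646 + 2.2096i, |z|^2 = 8.3589
Escaped at iteration 2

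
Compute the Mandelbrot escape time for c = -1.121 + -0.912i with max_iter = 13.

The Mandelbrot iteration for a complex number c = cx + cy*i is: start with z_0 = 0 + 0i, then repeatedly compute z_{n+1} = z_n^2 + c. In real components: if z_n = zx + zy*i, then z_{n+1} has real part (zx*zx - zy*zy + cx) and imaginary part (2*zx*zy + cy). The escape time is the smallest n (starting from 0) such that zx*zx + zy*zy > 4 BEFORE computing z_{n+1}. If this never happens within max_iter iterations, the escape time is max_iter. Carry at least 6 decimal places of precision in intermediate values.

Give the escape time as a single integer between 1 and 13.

Answer: 3

Derivation:
z_0 = 0 + 0i, c = -1.1210 + -0.9120i
Iter 1: z = -1.1210 + -0.9120i, |z|^2 = 2.0884
Iter 2: z = -0.6961 + 1.1327i, |z|^2 = 1.7676
Iter 3: z = -1.9195 + -2.4890i, |z|^2 = 9.8792
Escaped at iteration 3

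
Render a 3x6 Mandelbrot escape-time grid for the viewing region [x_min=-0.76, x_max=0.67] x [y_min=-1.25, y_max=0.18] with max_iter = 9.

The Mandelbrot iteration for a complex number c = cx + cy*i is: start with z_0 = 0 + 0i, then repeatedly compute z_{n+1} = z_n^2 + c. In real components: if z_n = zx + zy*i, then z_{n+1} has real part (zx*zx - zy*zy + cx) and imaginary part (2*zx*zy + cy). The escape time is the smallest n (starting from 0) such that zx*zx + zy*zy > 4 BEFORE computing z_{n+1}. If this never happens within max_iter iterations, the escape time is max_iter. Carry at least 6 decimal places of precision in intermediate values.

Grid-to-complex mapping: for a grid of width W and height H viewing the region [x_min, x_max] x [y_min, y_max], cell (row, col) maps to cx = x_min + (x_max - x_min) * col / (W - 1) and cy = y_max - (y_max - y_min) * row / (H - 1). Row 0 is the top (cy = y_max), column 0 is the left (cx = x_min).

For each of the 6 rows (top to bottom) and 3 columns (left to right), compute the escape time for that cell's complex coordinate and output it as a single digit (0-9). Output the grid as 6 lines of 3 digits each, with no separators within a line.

(row=0, col=0): c = -0.7600 + 0.1800i → escape time 9
(row=0, col=1): c = -0.0450 + 0.1800i → escape time 9
(row=0, col=2): c = 0.6700 + 0.1800i → escape time 4
(row=1, col=0): c = -0.7600 + -0.1060i → escape time 9
(row=1, col=1): c = -0.0450 + -0.1060i → escape time 9
(row=1, col=2): c = 0.6700 + -0.1060i → escape time 4
(row=2, col=0): c = -0.7600 + -0.3920i → escape time 8
(row=2, col=1): c = -0.0450 + -0.3920i → escape time 9
(row=2, col=2): c = 0.6700 + -0.3920i → escape time 3
(row=3, col=0): c = -0.7600 + -0.6780i → escape time 5
(row=3, col=1): c = -0.0450 + -0.6780i → escape time 9
(row=3, col=2): c = 0.6700 + -0.6780i → escape time 3
(row=4, col=0): c = -0.7600 + -0.9640i → escape time 3
(row=4, col=1): c = -0.0450 + -0.9640i → escape time 9
(row=4, col=2): c = 0.6700 + -0.9640i → escape time 2
(row=5, col=0): c = -0.7600 + -1.2500i → escape time 3
(row=5, col=1): c = -0.0450 + -1.2500i → escape time 3
(row=5, col=2): c = 0.6700 + -1.2500i → escape time 2

Answer: 994
994
893
593
392
332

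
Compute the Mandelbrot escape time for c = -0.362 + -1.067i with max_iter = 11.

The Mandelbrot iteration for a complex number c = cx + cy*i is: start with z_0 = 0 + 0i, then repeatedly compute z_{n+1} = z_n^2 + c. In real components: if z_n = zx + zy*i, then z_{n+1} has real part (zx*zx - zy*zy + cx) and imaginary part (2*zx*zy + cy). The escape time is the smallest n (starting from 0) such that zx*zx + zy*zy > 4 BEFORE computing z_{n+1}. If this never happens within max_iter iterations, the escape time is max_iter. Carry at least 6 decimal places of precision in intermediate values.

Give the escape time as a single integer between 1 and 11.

z_0 = 0 + 0i, c = -0.3620 + -1.0670i
Iter 1: z = -0.3620 + -1.0670i, |z|^2 = 1.2695
Iter 2: z = -1.3694 + -0.2945i, |z|^2 = 1.9621
Iter 3: z = 1.4267 + -0.2604i, |z|^2 = 2.1032
Iter 4: z = 1.6055 + -1.8101i, |z|^2 = 5.8540
Escaped at iteration 4

Answer: 4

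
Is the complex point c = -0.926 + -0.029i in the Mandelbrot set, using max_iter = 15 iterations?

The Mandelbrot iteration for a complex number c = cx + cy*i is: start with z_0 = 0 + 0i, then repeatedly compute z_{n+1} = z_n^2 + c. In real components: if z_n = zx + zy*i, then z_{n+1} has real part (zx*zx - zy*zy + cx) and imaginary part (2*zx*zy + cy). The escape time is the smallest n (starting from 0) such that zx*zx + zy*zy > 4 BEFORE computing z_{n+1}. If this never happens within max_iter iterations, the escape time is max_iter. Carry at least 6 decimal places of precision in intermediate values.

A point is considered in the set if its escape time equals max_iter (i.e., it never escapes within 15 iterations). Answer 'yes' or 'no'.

Answer: yes

Derivation:
z_0 = 0 + 0i, c = -0.9260 + -0.0290i
Iter 1: z = -0.9260 + -0.0290i, |z|^2 = 0.8583
Iter 2: z = -0.0694 + 0.0247i, |z|^2 = 0.0054
Iter 3: z = -0.9218 + -0.0324i, |z|^2 = 0.8508
Iter 4: z = -0.0773 + 0.0308i, |z|^2 = 0.0069
Iter 5: z = -0.9210 + -0.0338i, |z|^2 = 0.8493
Iter 6: z = -0.0790 + 0.0332i, |z|^2 = 0.0073
Iter 7: z = -0.9209 + -0.0342i, |z|^2 = 0.8492
Iter 8: z = -0.0792 + 0.0341i, |z|^2 = 0.0074
Iter 9: z = -0.9209 + -0.0344i, |z|^2 = 0.8492
Iter 10: z = -0.0791 + 0.0343i, |z|^2 = 0.0074
Iter 11: z = -0.9209 + -0.0344i, |z|^2 = 0.8493
Iter 12: z = -0.0791 + 0.0344i, |z|^2 = 0.0074
Iter 13: z = -0.9209 + -0.0344i, |z|^2 = 0.8493
Iter 14: z = -0.0791 + 0.0344i, |z|^2 = 0.0074
Did not escape in 15 iterations → in set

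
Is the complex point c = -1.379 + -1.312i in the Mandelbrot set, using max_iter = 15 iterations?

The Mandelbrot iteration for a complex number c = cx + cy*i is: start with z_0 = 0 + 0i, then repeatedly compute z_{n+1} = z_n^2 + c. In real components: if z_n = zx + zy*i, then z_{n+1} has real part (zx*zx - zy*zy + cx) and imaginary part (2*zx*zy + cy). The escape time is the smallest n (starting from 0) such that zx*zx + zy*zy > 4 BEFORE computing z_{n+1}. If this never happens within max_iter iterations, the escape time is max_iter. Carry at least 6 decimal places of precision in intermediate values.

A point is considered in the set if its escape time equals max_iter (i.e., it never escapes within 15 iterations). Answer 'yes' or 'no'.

Answer: no

Derivation:
z_0 = 0 + 0i, c = -1.3790 + -1.3120i
Iter 1: z = -1.3790 + -1.3120i, |z|^2 = 3.6230
Iter 2: z = -1.1987 + 2.3065i, |z|^2 = 6.7568
Escaped at iteration 2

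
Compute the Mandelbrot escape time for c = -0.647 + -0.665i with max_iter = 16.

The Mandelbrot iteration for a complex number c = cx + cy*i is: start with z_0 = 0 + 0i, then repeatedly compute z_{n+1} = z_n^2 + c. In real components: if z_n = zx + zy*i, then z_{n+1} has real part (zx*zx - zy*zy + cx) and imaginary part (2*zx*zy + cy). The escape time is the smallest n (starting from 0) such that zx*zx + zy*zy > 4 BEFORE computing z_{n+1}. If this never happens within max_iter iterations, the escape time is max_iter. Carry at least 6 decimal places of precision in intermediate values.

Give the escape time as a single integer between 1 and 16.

z_0 = 0 + 0i, c = -0.6470 + -0.6650i
Iter 1: z = -0.6470 + -0.6650i, |z|^2 = 0.8608
Iter 2: z = -0.6706 + 0.1955i, |z|^2 = 0.4879
Iter 3: z = -0.2355 + -0.9272i, |z|^2 = 0.9152
Iter 4: z = -1.4513 + -0.2283i, |z|^2 = 2.1583
Iter 5: z = 1.4071 + -0.0024i, |z|^2 = 1.9800
Iter 6: z = 1.3330 + -0.6718i, |z|^2 = 2.2281
Iter 7: z = 0.6786 + -2.4559i, |z|^2 = 6.4917
Escaped at iteration 7

Answer: 7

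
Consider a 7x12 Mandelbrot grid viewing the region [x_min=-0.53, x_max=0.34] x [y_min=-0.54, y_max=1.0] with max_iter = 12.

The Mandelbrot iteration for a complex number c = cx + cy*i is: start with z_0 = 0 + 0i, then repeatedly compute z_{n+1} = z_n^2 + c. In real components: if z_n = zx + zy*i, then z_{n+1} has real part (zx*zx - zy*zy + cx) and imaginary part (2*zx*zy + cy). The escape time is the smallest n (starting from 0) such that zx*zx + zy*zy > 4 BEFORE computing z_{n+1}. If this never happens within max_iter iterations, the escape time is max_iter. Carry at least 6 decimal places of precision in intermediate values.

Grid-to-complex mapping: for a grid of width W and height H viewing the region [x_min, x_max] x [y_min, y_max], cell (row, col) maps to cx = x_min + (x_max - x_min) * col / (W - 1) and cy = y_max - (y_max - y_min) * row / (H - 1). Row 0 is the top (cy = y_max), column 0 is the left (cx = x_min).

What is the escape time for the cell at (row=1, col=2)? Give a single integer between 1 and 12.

z_0 = 0 + 0i, c = -0.2400 + 0.8600i
Iter 1: z = -0.2400 + 0.8600i, |z|^2 = 0.7972
Iter 2: z = -0.9220 + 0.4472i, |z|^2 = 1.0501
Iter 3: z = 0.4101 + 0.0354i, |z|^2 = 0.1694
Iter 4: z = -0.0731 + 0.8890i, |z|^2 = 0.7957
Iter 5: z = -1.0250 + 0.7301i, |z|^2 = 1.5836
Iter 6: z = 0.2776 + -0.6366i, |z|^2 = 0.4824
Iter 7: z = -0.5683 + 0.5065i, |z|^2 = 0.5795
Iter 8: z = -0.1737 + 0.2843i, |z|^2 = 0.1110
Iter 9: z = -0.2907 + 0.7613i, |z|^2 = 0.6640
Iter 10: z = -0.7350 + 0.4175i, |z|^2 = 0.7145
Iter 11: z = 0.1260 + 0.2463i, |z|^2 = 0.0765

Answer: 12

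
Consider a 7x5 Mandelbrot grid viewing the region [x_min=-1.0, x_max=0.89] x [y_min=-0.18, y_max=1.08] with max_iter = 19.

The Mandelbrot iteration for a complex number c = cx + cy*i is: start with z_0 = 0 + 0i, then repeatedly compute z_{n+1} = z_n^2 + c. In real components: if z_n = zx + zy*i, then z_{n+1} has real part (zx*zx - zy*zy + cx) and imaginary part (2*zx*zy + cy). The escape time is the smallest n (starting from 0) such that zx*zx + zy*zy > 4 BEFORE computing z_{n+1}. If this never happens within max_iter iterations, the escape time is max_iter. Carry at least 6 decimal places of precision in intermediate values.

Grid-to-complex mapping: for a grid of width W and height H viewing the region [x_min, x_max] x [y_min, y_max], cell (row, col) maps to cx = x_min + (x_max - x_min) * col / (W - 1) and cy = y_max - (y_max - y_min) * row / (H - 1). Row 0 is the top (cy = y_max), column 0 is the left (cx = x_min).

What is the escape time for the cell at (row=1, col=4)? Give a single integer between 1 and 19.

Answer: 5

Derivation:
z_0 = 0 + 0i, c = 0.2600 + 0.7650i
Iter 1: z = 0.2600 + 0.7650i, |z|^2 = 0.6528
Iter 2: z = -0.2576 + 1.1628i, |z|^2 = 1.4185
Iter 3: z = -1.0257 + 0.1659i, |z|^2 = 1.0796
Iter 4: z = 1.2846 + 0.4247i, |z|^2 = 1.8306
Iter 5: z = 1.7298 + 1.8562i, |z|^2 = 6.4379
Escaped at iteration 5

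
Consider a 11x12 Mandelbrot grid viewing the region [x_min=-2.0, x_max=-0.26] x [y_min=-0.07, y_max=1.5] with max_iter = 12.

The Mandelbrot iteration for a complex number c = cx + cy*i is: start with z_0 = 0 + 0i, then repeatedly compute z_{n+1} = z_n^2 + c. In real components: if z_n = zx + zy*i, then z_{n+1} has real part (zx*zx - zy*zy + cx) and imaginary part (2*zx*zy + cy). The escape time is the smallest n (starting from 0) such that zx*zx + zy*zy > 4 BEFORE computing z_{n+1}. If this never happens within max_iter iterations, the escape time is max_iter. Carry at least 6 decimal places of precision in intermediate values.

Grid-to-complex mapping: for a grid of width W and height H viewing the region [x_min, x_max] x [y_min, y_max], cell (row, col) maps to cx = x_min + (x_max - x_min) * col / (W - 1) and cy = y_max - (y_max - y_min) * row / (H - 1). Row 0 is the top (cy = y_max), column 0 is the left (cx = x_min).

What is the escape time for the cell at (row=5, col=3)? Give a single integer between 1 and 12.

Answer: 3

Derivation:
z_0 = 0 + 0i, c = -1.4780 + 0.7864i
Iter 1: z = -1.4780 + 0.7864i, |z|^2 = 2.8029
Iter 2: z = 0.0881 + -1.5381i, |z|^2 = 2.3736
Iter 3: z = -3.8361 + 0.5153i, |z|^2 = 14.9810
Escaped at iteration 3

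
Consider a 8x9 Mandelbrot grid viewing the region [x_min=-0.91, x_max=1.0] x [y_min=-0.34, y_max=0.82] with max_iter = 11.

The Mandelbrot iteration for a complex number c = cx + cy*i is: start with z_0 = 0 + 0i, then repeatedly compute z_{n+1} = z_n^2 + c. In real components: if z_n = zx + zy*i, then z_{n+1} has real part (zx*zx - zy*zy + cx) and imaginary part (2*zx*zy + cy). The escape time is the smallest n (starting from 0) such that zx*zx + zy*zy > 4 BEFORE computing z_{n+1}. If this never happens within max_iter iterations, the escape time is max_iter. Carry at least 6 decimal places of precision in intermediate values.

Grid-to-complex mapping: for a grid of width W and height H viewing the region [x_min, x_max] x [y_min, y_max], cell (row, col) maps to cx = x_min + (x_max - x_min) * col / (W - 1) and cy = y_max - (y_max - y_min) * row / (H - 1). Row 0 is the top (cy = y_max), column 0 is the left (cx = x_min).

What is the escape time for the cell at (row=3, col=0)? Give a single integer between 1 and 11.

Answer: 7

Derivation:
z_0 = 0 + 0i, c = -0.9100 + 0.3850i
Iter 1: z = -0.9100 + 0.3850i, |z|^2 = 0.9763
Iter 2: z = -0.2301 + -0.3157i, |z|^2 = 0.1526
Iter 3: z = -0.9567 + 0.5303i, |z|^2 = 1.1965
Iter 4: z = -0.2759 + -0.6297i, |z|^2 = 0.4726
Iter 5: z = -1.2304 + 0.7325i, |z|^2 = 2.0504
Iter 6: z = 0.0673 + -1.4175i, |z|^2 = 2.0138
Iter 7: z = -2.9147 + 0.1943i, |z|^2 = 8.5334
Escaped at iteration 7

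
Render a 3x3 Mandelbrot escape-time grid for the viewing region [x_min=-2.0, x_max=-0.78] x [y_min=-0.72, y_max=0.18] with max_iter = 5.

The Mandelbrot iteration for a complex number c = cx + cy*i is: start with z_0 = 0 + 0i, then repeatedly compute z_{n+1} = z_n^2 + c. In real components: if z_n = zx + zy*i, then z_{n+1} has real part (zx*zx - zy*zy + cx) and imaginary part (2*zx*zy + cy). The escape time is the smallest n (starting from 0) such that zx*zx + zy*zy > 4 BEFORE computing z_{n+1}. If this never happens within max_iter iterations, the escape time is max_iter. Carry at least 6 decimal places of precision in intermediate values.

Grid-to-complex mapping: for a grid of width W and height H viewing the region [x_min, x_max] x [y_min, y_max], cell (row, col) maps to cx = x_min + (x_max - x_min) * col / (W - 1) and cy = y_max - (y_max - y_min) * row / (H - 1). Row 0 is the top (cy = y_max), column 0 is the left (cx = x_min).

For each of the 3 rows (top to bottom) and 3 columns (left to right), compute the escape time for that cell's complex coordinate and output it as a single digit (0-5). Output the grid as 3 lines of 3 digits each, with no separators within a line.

Answer: 155
155
134

Derivation:
(row=0, col=0): c = -2.0000 + 0.1800i → escape time 1
(row=0, col=1): c = -1.3900 + 0.1800i → escape time 5
(row=0, col=2): c = -0.7800 + 0.1800i → escape time 5
(row=1, col=0): c = -2.0000 + -0.2700i → escape time 1
(row=1, col=1): c = -1.3900 + -0.2700i → escape time 5
(row=1, col=2): c = -0.7800 + -0.2700i → escape time 5
(row=2, col=0): c = -2.0000 + -0.7200i → escape time 1
(row=2, col=1): c = -1.3900 + -0.7200i → escape time 3
(row=2, col=2): c = -0.7800 + -0.7200i → escape time 4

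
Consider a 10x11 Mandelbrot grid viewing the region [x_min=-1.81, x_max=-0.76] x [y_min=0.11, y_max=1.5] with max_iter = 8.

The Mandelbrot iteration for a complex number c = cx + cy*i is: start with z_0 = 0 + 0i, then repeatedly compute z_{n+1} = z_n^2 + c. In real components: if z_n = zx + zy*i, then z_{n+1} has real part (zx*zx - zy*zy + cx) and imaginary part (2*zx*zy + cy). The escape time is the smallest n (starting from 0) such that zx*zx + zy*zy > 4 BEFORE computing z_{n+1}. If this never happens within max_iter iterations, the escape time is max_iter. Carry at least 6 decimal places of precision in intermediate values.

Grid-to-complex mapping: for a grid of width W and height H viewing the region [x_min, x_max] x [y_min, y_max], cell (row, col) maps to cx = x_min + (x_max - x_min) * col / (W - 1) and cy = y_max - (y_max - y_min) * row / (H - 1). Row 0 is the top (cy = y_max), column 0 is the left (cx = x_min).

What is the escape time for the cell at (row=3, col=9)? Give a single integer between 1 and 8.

Answer: 3

Derivation:
z_0 = 0 + 0i, c = -0.7600 + 1.0830i
Iter 1: z = -0.7600 + 1.0830i, |z|^2 = 1.7505
Iter 2: z = -1.3553 + -0.5632i, |z|^2 = 2.1540
Iter 3: z = 0.7597 + 2.6095i, |z|^2 = 7.3865
Escaped at iteration 3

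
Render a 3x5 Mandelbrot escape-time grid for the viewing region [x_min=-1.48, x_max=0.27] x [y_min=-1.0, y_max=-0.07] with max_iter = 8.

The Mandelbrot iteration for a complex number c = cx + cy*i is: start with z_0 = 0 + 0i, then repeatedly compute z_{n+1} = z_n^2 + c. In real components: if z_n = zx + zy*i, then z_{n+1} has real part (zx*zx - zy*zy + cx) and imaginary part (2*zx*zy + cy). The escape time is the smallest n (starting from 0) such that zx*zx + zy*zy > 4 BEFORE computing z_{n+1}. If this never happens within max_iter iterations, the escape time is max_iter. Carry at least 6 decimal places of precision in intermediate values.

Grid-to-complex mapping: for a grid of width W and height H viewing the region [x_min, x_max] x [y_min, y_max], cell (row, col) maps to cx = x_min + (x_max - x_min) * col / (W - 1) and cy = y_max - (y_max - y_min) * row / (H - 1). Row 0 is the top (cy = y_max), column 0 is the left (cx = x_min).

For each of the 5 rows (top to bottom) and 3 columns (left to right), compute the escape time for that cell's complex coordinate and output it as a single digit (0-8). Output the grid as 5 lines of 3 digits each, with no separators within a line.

Answer: 888
588
388
355
344

Derivation:
(row=0, col=0): c = -1.4800 + -0.0700i → escape time 8
(row=0, col=1): c = -0.6050 + -0.0700i → escape time 8
(row=0, col=2): c = 0.2700 + -0.0700i → escape time 8
(row=1, col=0): c = -1.4800 + -0.3025i → escape time 5
(row=1, col=1): c = -0.6050 + -0.3025i → escape time 8
(row=1, col=2): c = 0.2700 + -0.3025i → escape time 8
(row=2, col=0): c = -1.4800 + -0.5350i → escape time 3
(row=2, col=1): c = -0.6050 + -0.5350i → escape time 8
(row=2, col=2): c = 0.2700 + -0.5350i → escape time 8
(row=3, col=0): c = -1.4800 + -0.7675i → escape time 3
(row=3, col=1): c = -0.6050 + -0.7675i → escape time 5
(row=3, col=2): c = 0.2700 + -0.7675i → escape time 5
(row=4, col=0): c = -1.4800 + -1.0000i → escape time 3
(row=4, col=1): c = -0.6050 + -1.0000i → escape time 4
(row=4, col=2): c = 0.2700 + -1.0000i → escape time 4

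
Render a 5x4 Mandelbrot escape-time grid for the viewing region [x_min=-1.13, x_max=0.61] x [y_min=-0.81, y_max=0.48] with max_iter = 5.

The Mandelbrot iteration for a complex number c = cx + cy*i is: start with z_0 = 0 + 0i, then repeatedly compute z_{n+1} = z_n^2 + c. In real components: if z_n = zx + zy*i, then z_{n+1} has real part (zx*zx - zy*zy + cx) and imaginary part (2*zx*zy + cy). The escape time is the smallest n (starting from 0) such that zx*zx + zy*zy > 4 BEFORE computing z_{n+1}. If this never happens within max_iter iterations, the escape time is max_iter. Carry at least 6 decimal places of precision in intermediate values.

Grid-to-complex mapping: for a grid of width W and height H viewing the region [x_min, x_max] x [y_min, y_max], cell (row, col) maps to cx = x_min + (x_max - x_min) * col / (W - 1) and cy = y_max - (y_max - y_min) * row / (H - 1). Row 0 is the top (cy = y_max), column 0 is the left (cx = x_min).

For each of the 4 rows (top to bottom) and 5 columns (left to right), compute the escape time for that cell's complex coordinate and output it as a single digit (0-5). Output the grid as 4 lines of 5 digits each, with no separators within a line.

(row=0, col=0): c = -1.1300 + 0.4800i → escape time 5
(row=0, col=1): c = -0.6950 + 0.4800i → escape time 5
(row=0, col=2): c = -0.2600 + 0.4800i → escape time 5
(row=0, col=3): c = 0.1750 + 0.4800i → escape time 5
(row=0, col=4): c = 0.6100 + 0.4800i → escape time 3
(row=1, col=0): c = -1.1300 + 0.0500i → escape time 5
(row=1, col=1): c = -0.6950 + 0.0500i → escape time 5
(row=1, col=2): c = -0.2600 + 0.0500i → escape time 5
(row=1, col=3): c = 0.1750 + 0.0500i → escape time 5
(row=1, col=4): c = 0.6100 + 0.0500i → escape time 4
(row=2, col=0): c = -1.1300 + -0.3800i → escape time 5
(row=2, col=1): c = -0.6950 + -0.3800i → escape time 5
(row=2, col=2): c = -0.2600 + -0.3800i → escape time 5
(row=2, col=3): c = 0.1750 + -0.3800i → escape time 5
(row=2, col=4): c = 0.6100 + -0.3800i → escape time 4
(row=3, col=0): c = -1.1300 + -0.8100i → escape time 3
(row=3, col=1): c = -0.6950 + -0.8100i → escape time 4
(row=3, col=2): c = -0.2600 + -0.8100i → escape time 5
(row=3, col=3): c = 0.1750 + -0.8100i → escape time 5
(row=3, col=4): c = 0.6100 + -0.8100i → escape time 3

Answer: 55553
55554
55554
34553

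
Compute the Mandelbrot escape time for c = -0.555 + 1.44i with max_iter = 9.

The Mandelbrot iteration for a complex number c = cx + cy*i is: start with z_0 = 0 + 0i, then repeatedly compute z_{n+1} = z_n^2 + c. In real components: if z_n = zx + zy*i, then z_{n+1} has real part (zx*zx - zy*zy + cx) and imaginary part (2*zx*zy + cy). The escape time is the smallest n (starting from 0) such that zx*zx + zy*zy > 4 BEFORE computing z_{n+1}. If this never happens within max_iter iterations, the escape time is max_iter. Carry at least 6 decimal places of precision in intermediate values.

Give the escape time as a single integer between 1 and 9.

z_0 = 0 + 0i, c = -0.5550 + 1.4400i
Iter 1: z = -0.5550 + 1.4400i, |z|^2 = 2.3816
Iter 2: z = -2.3206 + -0.1584i, |z|^2 = 5.4102
Escaped at iteration 2

Answer: 2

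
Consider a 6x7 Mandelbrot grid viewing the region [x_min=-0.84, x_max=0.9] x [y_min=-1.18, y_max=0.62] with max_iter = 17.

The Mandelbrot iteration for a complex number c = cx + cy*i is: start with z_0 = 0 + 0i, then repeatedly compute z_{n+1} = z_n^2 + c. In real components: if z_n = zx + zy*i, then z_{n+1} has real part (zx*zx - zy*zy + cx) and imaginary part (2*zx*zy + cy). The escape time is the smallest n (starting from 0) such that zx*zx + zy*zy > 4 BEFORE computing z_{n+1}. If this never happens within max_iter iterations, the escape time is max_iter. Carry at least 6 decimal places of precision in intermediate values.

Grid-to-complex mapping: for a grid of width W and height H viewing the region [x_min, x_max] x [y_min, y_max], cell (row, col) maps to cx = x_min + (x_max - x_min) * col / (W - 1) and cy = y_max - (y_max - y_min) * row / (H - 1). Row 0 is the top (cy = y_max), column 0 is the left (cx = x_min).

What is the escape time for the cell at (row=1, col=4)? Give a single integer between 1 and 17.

Answer: 4

Derivation:
z_0 = 0 + 0i, c = 0.5520 + 0.3200i
Iter 1: z = 0.5520 + 0.3200i, |z|^2 = 0.4071
Iter 2: z = 0.7543 + 0.6733i, |z|^2 = 1.0223
Iter 3: z = 0.6677 + 1.3357i, |z|^2 = 2.2299
Iter 4: z = -0.7864 + 2.1036i, |z|^2 = 5.0436
Escaped at iteration 4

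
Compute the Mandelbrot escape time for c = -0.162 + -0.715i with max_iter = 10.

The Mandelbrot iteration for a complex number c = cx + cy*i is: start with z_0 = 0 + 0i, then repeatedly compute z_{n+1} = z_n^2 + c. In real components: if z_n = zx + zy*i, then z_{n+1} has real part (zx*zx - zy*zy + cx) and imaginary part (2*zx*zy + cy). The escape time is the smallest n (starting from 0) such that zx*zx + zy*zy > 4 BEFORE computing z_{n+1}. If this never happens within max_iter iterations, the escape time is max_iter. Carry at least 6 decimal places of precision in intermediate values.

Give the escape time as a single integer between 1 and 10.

Answer: 10

Derivation:
z_0 = 0 + 0i, c = -0.1620 + -0.7150i
Iter 1: z = -0.1620 + -0.7150i, |z|^2 = 0.5375
Iter 2: z = -0.6470 + -0.4833i, |z|^2 = 0.6522
Iter 3: z = 0.0230 + -0.0896i, |z|^2 = 0.0086
Iter 4: z = -0.1695 + -0.7191i, |z|^2 = 0.5459
Iter 5: z = -0.6504 + -0.4712i, |z|^2 = 0.6451
Iter 6: z = 0.0390 + -0.1020i, |z|^2 = 0.0119
Iter 7: z = -0.1709 + -0.7230i, |z|^2 = 0.5519
Iter 8: z = -0.6555 + -0.4679i, |z|^2 = 0.6486
Iter 9: z = 0.0487 + -0.1016i, |z|^2 = 0.0127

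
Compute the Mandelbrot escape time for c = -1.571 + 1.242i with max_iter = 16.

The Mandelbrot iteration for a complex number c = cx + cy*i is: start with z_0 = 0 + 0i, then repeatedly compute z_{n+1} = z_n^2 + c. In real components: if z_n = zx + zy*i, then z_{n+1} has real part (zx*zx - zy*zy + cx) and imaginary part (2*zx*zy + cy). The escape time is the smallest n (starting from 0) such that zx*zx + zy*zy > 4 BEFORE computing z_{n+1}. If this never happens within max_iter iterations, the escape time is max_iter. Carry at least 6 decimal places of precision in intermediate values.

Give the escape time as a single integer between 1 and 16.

Answer: 1

Derivation:
z_0 = 0 + 0i, c = -1.5710 + 1.2420i
Iter 1: z = -1.5710 + 1.2420i, |z|^2 = 4.0106
Escaped at iteration 1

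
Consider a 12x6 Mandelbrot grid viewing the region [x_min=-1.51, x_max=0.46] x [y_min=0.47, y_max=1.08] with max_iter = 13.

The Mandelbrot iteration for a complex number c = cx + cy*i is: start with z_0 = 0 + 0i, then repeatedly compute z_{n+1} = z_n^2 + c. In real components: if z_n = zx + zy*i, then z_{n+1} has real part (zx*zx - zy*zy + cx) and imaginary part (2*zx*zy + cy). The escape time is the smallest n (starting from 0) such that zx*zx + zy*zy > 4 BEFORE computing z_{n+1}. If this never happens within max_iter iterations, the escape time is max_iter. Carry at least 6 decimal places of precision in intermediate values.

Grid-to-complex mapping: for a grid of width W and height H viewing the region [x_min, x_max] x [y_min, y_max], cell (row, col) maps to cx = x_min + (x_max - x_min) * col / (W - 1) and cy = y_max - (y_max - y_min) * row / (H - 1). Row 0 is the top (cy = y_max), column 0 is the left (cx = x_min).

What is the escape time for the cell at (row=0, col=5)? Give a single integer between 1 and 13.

z_0 = 0 + 0i, c = -0.6145 + 1.0800i
Iter 1: z = -0.6145 + 1.0800i, |z|^2 = 1.5441
Iter 2: z = -1.4033 + -0.2474i, |z|^2 = 2.0304
Iter 3: z = 1.2934 + 1.7744i, |z|^2 = 4.8214
Escaped at iteration 3

Answer: 3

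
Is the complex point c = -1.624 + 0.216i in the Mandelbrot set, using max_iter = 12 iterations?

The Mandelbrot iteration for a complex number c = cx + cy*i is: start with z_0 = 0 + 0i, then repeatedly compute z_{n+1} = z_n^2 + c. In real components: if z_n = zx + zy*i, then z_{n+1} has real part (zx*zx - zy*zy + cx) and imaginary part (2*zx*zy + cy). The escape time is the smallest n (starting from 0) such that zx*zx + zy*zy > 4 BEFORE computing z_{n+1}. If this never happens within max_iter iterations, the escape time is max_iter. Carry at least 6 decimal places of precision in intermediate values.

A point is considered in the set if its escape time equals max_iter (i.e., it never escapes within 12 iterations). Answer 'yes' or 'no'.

z_0 = 0 + 0i, c = -1.6240 + 0.2160i
Iter 1: z = -1.6240 + 0.2160i, |z|^2 = 2.6840
Iter 2: z = 0.9667 + -0.4856i, |z|^2 = 1.1703
Iter 3: z = -0.9252 + -0.7228i, |z|^2 = 1.3785
Iter 4: z = -1.2904 + 1.5535i, |z|^2 = 4.0787
Escaped at iteration 4

Answer: no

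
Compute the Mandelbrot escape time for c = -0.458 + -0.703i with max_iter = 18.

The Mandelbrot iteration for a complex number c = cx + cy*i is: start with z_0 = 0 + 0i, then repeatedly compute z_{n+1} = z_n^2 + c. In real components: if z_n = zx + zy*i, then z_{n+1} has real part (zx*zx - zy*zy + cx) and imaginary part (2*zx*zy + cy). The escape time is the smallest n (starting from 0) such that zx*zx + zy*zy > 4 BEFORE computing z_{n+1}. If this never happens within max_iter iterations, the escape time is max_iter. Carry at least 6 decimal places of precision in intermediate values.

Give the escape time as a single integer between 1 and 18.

Answer: 8

Derivation:
z_0 = 0 + 0i, c = -0.4580 + -0.7030i
Iter 1: z = -0.4580 + -0.7030i, |z|^2 = 0.7040
Iter 2: z = -0.7424 + -0.0591i, |z|^2 = 0.5547
Iter 3: z = 0.0897 + -0.6153i, |z|^2 = 0.3867
Iter 4: z = -0.8286 + -0.8134i, |z|^2 = 1.3482
Iter 5: z = -0.4332 + 0.6450i, |z|^2 = 0.6036
Iter 6: z = -0.6863 + -1.2617i, |z|^2 = 2.0631
Iter 7: z = -1.5789 + 1.0290i, |z|^2 = 3.5518
Iter 8: z = 0.9763 + -3.9523i, |z|^2 = 16.5740
Escaped at iteration 8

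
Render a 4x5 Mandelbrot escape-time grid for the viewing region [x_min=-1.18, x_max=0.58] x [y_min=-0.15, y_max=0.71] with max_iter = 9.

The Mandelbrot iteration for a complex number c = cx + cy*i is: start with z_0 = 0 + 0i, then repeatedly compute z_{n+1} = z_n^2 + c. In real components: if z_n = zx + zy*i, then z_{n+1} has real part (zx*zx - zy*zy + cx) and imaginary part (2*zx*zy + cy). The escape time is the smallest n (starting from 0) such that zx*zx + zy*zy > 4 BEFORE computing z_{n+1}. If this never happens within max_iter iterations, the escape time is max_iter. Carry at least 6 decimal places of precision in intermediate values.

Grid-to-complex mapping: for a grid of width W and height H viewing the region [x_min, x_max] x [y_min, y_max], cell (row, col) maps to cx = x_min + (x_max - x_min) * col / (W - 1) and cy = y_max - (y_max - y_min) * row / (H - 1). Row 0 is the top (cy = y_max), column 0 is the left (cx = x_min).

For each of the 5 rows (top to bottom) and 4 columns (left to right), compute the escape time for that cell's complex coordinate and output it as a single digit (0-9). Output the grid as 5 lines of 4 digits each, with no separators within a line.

(row=0, col=0): c = -1.1800 + 0.7100i → escape time 3
(row=0, col=1): c = -0.5933 + 0.7100i → escape time 7
(row=0, col=2): c = -0.0067 + 0.7100i → escape time 9
(row=0, col=3): c = 0.5800 + 0.7100i → escape time 3
(row=1, col=0): c = -1.1800 + 0.4950i → escape time 5
(row=1, col=1): c = -0.5933 + 0.4950i → escape time 9
(row=1, col=2): c = -0.0067 + 0.4950i → escape time 9
(row=1, col=3): c = 0.5800 + 0.4950i → escape time 4
(row=2, col=0): c = -1.1800 + 0.2800i → escape time 9
(row=2, col=1): c = -0.5933 + 0.2800i → escape time 9
(row=2, col=2): c = -0.0067 + 0.2800i → escape time 9
(row=2, col=3): c = 0.5800 + 0.2800i → escape time 4
(row=3, col=0): c = -1.1800 + 0.0650i → escape time 9
(row=3, col=1): c = -0.5933 + 0.0650i → escape time 9
(row=3, col=2): c = -0.0067 + 0.0650i → escape time 9
(row=3, col=3): c = 0.5800 + 0.0650i → escape time 4
(row=4, col=0): c = -1.1800 + -0.1500i → escape time 9
(row=4, col=1): c = -0.5933 + -0.1500i → escape time 9
(row=4, col=2): c = -0.0067 + -0.1500i → escape time 9
(row=4, col=3): c = 0.5800 + -0.1500i → escape time 4

Answer: 3793
5994
9994
9994
9994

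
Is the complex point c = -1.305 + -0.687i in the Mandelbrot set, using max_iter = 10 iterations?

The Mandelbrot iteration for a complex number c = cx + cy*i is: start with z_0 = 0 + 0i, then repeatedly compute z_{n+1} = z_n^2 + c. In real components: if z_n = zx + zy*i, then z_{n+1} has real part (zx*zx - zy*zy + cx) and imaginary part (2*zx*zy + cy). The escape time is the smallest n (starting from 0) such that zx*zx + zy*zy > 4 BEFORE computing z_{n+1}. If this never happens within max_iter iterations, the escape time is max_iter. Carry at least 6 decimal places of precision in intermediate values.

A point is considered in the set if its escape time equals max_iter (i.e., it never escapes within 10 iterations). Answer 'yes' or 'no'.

Answer: no

Derivation:
z_0 = 0 + 0i, c = -1.3050 + -0.6870i
Iter 1: z = -1.3050 + -0.6870i, |z|^2 = 2.1750
Iter 2: z = -0.0739 + 1.1061i, |z|^2 = 1.2289
Iter 3: z = -2.5229 + -0.8506i, |z|^2 = 7.0886
Escaped at iteration 3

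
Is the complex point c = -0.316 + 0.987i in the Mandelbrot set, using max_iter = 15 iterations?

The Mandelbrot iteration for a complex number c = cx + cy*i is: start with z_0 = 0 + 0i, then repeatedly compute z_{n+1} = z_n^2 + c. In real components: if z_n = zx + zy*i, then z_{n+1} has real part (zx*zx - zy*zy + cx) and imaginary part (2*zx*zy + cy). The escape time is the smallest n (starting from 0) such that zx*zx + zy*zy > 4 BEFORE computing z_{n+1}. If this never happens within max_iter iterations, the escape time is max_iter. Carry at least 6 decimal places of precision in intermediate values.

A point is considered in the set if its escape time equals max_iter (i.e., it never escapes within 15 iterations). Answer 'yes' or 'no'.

Answer: no

Derivation:
z_0 = 0 + 0i, c = -0.3160 + 0.9870i
Iter 1: z = -0.3160 + 0.9870i, |z|^2 = 1.0740
Iter 2: z = -1.1903 + 0.3632i, |z|^2 = 1.5488
Iter 3: z = 0.9689 + 0.1223i, |z|^2 = 0.9538
Iter 4: z = 0.6078 + 1.2240i, |z|^2 = 1.8677
Iter 5: z = -1.4448 + 2.4750i, |z|^2 = 8.2132
Escaped at iteration 5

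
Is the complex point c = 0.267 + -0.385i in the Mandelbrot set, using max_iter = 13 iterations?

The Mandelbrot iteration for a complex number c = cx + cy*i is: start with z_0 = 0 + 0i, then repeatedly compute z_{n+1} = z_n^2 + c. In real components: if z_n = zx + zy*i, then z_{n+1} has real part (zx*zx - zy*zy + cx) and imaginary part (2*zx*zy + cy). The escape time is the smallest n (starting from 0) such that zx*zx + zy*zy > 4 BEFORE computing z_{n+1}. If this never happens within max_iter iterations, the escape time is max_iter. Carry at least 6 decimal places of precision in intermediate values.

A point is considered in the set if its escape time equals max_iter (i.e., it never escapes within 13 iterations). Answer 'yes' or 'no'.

z_0 = 0 + 0i, c = 0.2670 + -0.3850i
Iter 1: z = 0.2670 + -0.3850i, |z|^2 = 0.2195
Iter 2: z = 0.1901 + -0.5906i, |z|^2 = 0.3849
Iter 3: z = -0.0457 + -0.6095i, |z|^2 = 0.3736
Iter 4: z = -0.1024 + -0.3293i, |z|^2 = 0.1189
Iter 5: z = 0.1690 + -0.3176i, |z|^2 = 0.1294
Iter 6: z = 0.1947 + -0.4924i, |z|^2 = 0.2803
Iter 7: z = 0.0625 + -0.5768i, |z|^2 = 0.3366
Iter 8: z = -0.0617 + -0.4571i, |z|^2 = 0.2128
Iter 9: z = 0.0619 + -0.3286i, |z|^2 = 0.1118
Iter 10: z = 0.1629 + -0.4257i, |z|^2 = 0.2077
Iter 11: z = 0.1123 + -0.5237i, |z|^2 = 0.2868
Iter 12: z = 0.0054 + -0.5027i, |z|^2 = 0.2527
Did not escape in 13 iterations → in set

Answer: yes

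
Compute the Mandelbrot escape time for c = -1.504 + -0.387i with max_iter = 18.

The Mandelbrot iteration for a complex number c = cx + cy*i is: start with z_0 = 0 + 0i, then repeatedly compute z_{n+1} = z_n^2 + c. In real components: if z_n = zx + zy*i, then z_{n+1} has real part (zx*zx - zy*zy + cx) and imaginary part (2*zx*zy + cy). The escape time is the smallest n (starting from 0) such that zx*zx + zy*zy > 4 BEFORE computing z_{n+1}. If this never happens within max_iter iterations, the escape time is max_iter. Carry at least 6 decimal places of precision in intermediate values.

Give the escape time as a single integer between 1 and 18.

Answer: 4

Derivation:
z_0 = 0 + 0i, c = -1.5040 + -0.3870i
Iter 1: z = -1.5040 + -0.3870i, |z|^2 = 2.4118
Iter 2: z = 0.6082 + 0.7771i, |z|^2 = 0.9738
Iter 3: z = -1.7379 + 0.5583i, |z|^2 = 3.3321
Iter 4: z = 1.2046 + -2.3277i, |z|^2 = 6.8691
Escaped at iteration 4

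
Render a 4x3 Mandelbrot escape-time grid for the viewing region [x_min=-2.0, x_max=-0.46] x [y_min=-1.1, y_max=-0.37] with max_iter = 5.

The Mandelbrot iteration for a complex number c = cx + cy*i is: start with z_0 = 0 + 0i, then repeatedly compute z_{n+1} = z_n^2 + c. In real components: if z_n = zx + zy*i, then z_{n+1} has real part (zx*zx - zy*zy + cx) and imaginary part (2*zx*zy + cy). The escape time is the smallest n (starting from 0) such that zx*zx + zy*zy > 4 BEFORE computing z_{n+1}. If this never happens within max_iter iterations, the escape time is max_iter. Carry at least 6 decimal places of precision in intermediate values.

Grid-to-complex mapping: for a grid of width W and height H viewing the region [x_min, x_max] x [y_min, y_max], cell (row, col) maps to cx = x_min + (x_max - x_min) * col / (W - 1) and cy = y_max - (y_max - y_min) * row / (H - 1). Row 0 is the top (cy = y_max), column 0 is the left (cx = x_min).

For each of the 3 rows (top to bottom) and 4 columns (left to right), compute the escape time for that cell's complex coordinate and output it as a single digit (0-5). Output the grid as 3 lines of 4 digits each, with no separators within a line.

Answer: 1455
1345
1234

Derivation:
(row=0, col=0): c = -2.0000 + -0.3700i → escape time 1
(row=0, col=1): c = -1.4867 + -0.3700i → escape time 4
(row=0, col=2): c = -0.9733 + -0.3700i → escape time 5
(row=0, col=3): c = -0.4600 + -0.3700i → escape time 5
(row=1, col=0): c = -2.0000 + -0.7350i → escape time 1
(row=1, col=1): c = -1.4867 + -0.7350i → escape time 3
(row=1, col=2): c = -0.9733 + -0.7350i → escape time 4
(row=1, col=3): c = -0.4600 + -0.7350i → escape time 5
(row=2, col=0): c = -2.0000 + -1.1000i → escape time 1
(row=2, col=1): c = -1.4867 + -1.1000i → escape time 2
(row=2, col=2): c = -0.9733 + -1.1000i → escape time 3
(row=2, col=3): c = -0.4600 + -1.1000i → escape time 4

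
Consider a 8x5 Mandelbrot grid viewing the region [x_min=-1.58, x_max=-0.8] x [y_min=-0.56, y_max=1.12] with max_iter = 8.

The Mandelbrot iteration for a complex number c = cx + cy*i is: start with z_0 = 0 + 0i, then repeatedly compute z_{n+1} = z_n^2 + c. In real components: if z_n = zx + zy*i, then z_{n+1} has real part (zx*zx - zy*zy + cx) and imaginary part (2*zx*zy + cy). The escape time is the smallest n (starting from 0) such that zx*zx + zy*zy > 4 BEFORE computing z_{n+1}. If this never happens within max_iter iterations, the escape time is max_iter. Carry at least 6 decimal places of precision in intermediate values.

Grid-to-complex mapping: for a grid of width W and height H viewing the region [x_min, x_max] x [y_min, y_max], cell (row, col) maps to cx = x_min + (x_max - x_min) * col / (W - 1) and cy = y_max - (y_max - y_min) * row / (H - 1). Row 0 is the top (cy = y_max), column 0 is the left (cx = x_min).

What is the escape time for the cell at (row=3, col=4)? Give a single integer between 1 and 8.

Answer: 8

Derivation:
z_0 = 0 + 0i, c = -1.1343 + -0.1400i
Iter 1: z = -1.1343 + -0.1400i, |z|^2 = 1.3062
Iter 2: z = 0.1327 + 0.1776i, |z|^2 = 0.0492
Iter 3: z = -1.1482 + -0.0929i, |z|^2 = 1.3270
Iter 4: z = 0.1755 + 0.0732i, |z|^2 = 0.0362
Iter 5: z = -1.1089 + -0.1143i, |z|^2 = 1.2426
Iter 6: z = 0.0822 + 0.1135i, |z|^2 = 0.0196
Iter 7: z = -1.1404 + -0.1213i, |z|^2 = 1.3152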